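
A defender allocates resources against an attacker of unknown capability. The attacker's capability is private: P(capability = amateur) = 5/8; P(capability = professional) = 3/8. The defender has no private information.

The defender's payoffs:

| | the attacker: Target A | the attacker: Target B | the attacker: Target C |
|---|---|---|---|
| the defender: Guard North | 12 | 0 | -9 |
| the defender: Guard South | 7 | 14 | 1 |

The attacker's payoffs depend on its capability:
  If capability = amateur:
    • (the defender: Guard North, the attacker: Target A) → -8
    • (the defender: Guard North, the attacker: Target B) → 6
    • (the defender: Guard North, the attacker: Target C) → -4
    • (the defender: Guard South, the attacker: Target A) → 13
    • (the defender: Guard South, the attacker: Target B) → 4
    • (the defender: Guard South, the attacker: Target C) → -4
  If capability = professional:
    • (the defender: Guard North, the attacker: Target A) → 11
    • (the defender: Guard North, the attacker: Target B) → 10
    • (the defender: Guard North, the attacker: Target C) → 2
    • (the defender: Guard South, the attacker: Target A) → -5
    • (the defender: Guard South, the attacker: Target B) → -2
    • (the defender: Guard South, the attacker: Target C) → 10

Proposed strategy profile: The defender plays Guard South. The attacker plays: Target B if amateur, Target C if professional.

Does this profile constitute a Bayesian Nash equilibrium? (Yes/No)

The defender plays Guard South: E[Guard South] = 5/8·(14) + 3/8·(1) = 73/8; E[Guard North] = -27/8. Best-responding. ✓
The attacker (capability amateur), facing Guard South: Target A gives 13, Target B gives 4, Target C gives -4. Proposed Target B is not best — profitable deviation exists. ✗
The attacker (capability professional), facing Guard South: Target A gives -5, Target B gives -2, Target C gives 10. Proposed Target C is best. ✓

No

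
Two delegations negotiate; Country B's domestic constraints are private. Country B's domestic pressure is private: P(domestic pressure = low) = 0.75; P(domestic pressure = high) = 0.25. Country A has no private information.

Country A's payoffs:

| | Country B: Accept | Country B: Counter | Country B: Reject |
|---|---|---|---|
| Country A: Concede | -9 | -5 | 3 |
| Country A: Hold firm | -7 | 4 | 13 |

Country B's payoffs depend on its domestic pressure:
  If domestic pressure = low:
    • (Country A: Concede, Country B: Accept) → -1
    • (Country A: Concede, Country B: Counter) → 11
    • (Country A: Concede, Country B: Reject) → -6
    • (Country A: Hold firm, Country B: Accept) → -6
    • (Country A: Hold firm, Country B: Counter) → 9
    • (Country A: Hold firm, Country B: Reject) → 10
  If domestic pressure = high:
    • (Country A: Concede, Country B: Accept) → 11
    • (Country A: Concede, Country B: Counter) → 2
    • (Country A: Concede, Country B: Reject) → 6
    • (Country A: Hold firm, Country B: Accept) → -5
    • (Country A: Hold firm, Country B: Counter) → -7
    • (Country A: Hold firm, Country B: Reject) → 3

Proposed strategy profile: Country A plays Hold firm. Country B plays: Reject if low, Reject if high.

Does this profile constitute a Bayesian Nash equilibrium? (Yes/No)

Yes

Country A plays Hold firm: E[Hold firm] = 0.75·(13) + 0.25·(13) = 13; E[Concede] = 3. Best-responding. ✓
Country B (domestic pressure low), facing Hold firm: Accept gives -6, Counter gives 9, Reject gives 10. Proposed Reject is best. ✓
Country B (domestic pressure high), facing Hold firm: Accept gives -5, Counter gives -7, Reject gives 3. Proposed Reject is best. ✓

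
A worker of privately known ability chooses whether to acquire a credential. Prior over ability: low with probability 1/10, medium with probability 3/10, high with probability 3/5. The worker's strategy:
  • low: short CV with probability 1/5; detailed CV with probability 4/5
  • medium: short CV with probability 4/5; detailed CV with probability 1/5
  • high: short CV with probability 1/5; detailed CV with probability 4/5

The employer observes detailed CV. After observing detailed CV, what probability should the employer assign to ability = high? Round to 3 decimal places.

P(detailed CV) = (1/10)·(4/5) + (3/10)·(1/5) + (3/5)·(4/5) = 31/50
P(high | detailed CV) = ((3/5)·(4/5)) / (31/50) = (12/25) / (31/50) = 24/31

0.774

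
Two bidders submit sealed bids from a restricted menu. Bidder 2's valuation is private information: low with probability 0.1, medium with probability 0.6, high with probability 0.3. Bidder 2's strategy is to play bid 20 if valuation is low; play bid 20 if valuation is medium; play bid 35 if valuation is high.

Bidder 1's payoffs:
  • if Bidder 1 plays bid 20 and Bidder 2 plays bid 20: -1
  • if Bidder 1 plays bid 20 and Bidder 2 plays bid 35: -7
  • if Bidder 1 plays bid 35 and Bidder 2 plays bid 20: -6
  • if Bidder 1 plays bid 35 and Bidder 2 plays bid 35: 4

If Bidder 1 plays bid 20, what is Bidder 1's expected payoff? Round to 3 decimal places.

-2.800

E[bid 20] = 0.1·(-1) + 0.6·(-1) + 0.3·(-7) = (-0.1) + (-0.6) + (-2.1) = -2.8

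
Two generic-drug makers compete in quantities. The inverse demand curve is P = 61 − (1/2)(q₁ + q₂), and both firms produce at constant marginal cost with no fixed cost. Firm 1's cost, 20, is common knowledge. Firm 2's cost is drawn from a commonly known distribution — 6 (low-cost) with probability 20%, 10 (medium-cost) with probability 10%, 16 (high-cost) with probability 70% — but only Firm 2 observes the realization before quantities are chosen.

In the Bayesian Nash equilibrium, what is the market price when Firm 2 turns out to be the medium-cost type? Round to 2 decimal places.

29.77

Each type of Firm 2 best-responds to q₁; Firm 1 best-responds to the expected q₂ over Firm 2's types.
Firm 2 with cost c maximizes (61 − (1/2)(q₁+q₂) − c)·q₂, giving q₂(c) = (61 − c − (1/2)q₁).
E[c₂] = 0.2·6 + 0.1·10 + 0.7·16 = 13.4
Firm 1's FOC against E[q₂] yields q₁ = (61 − 2·20 + E[c₂])/(3/2) = (61 − 40 + 13.4)/(3/2) = 22.9333.
q₂(medium-cost) = 39.5333, so P = 61 − (1/2)·(22.9333 + 39.5333) = 29.7667.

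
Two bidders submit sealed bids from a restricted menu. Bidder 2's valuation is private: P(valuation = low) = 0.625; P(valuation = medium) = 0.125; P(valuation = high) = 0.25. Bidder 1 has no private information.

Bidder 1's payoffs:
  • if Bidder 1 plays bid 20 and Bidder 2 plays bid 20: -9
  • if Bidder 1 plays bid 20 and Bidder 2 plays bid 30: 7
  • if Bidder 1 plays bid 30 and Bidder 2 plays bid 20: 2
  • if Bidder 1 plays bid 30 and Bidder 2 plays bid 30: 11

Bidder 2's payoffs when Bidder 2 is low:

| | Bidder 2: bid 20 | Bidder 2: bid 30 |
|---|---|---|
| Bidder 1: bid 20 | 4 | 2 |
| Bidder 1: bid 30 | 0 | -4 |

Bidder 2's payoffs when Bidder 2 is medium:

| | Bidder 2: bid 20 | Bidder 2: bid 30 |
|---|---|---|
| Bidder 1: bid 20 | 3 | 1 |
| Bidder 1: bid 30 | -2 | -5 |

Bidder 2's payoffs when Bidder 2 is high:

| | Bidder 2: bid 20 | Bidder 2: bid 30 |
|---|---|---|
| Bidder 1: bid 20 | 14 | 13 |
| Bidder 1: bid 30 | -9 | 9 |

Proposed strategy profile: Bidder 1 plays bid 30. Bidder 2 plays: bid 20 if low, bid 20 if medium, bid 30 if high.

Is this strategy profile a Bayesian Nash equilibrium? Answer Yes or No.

Yes

Bidder 1 plays bid 30: E[bid 30] = 0.625·(2) + 0.125·(2) + 0.25·(11) = 4.25; E[bid 20] = -5. Best-responding. ✓
Bidder 2 (valuation low), facing bid 30: bid 20 gives 0, bid 30 gives -4. Proposed bid 20 is best. ✓
Bidder 2 (valuation medium), facing bid 30: bid 20 gives -2, bid 30 gives -5. Proposed bid 20 is best. ✓
Bidder 2 (valuation high), facing bid 30: bid 20 gives -9, bid 30 gives 9. Proposed bid 30 is best. ✓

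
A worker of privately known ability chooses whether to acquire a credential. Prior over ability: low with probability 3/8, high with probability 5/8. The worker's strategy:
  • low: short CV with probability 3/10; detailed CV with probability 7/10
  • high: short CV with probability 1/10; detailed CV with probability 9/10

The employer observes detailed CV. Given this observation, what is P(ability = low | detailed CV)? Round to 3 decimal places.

P(detailed CV) = (3/8)·(7/10) + (5/8)·(9/10) = 33/40
P(low | detailed CV) = ((3/8)·(7/10)) / (33/40) = (21/80) / (33/40) = 7/22

0.318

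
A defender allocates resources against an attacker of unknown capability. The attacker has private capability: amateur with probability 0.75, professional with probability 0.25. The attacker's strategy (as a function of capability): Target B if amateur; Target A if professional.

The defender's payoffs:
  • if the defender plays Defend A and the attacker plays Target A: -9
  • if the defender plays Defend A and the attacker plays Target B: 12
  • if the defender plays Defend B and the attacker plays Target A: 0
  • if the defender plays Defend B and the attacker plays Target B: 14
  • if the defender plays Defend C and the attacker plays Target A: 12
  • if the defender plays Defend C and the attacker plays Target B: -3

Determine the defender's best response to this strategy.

Defend B

E[Defend A] = 0.75·(12) + 0.25·(-9) = 6.75
E[Defend B] = 0.75·(14) + 0.25·(0) = 10.5
E[Defend C] = 0.75·(-3) + 0.25·(12) = 0.75
Best response: Defend B (10.5 is the largest).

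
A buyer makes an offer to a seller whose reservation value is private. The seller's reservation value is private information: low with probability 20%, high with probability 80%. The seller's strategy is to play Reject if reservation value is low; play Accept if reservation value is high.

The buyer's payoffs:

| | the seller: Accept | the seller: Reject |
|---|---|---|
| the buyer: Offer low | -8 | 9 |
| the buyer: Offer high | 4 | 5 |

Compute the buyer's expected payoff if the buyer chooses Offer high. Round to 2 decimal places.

E[Offer high] = 0.2·5 + 0.8·4 = 1 + 3.2 = 4.2

4.20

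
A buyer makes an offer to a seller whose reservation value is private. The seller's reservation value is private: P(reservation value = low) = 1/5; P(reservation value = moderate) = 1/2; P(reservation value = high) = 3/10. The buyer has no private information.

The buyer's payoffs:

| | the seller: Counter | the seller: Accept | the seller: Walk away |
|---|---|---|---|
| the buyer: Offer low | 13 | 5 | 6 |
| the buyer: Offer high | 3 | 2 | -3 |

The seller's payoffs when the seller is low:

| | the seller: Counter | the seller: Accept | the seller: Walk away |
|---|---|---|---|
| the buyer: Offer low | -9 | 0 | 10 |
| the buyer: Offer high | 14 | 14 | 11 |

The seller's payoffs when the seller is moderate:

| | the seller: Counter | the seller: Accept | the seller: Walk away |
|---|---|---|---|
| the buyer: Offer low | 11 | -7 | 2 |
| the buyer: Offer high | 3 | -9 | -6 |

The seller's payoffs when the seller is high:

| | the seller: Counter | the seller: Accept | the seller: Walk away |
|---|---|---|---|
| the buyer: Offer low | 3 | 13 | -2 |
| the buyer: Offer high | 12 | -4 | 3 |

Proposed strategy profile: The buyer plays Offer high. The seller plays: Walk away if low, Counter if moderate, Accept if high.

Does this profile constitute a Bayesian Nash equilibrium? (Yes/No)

The buyer plays Offer high: E[Offer high] = 1/5·(-3) + 1/2·(3) + 3/10·(2) = 3/2; E[Offer low] = 46/5. Not best-responding. ✗
The seller (reservation value low), facing Offer high: Counter gives 14, Accept gives 14, Walk away gives 11. Proposed Walk away is not best — profitable deviation exists. ✗
The seller (reservation value moderate), facing Offer high: Counter gives 3, Accept gives -9, Walk away gives -6. Proposed Counter is best. ✓
The seller (reservation value high), facing Offer high: Counter gives 12, Accept gives -4, Walk away gives 3. Proposed Accept is not best — profitable deviation exists. ✗

No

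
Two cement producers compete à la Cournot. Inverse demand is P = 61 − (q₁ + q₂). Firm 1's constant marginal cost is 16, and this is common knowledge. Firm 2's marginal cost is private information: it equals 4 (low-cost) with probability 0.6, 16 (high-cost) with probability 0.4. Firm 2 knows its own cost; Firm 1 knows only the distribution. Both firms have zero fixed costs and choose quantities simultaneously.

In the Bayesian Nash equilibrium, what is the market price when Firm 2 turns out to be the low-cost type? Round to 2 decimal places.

Type-c best response for Firm 2: q₂(c) = (61 − c)/2 − q₁/2.
Firm 1 maximizes expected profit; its first-order condition is 61 − 2q₁ − E[q₂] − 16 = 0.
Substituting E[q₂] and solving: E[c₂] = 8.8, so q₁ = (61 − 2·16 + 8.8)/3 = 12.6.
q₂(low-cost) = 22.2, so P = 61 − (12.6 + 22.2) = 26.2.

26.20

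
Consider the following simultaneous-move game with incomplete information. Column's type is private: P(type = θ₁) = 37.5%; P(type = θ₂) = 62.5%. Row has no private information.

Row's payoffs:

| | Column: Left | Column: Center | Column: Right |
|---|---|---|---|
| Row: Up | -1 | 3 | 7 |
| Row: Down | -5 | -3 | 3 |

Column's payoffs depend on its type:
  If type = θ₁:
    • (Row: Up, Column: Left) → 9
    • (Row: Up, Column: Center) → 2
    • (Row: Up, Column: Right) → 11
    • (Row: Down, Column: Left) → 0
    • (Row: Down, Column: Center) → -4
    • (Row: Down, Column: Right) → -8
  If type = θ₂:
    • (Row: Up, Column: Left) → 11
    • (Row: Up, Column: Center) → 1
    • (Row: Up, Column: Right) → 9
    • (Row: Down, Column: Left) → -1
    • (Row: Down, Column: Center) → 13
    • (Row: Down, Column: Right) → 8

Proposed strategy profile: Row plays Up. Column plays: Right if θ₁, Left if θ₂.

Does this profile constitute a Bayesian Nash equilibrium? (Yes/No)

Yes

A profile is a BNE iff every type of every player is best-responding given beliefs about the other side.
Row plays Up: E[Up] = 0.375·(7) + 0.625·(-1) = 2; E[Down] = -2. Best-responding. ✓
Column (type θ₁), facing Up: Left gives 9, Center gives 2, Right gives 11. Proposed Right is best. ✓
Column (type θ₂), facing Up: Left gives 11, Center gives 1, Right gives 9. Proposed Left is best. ✓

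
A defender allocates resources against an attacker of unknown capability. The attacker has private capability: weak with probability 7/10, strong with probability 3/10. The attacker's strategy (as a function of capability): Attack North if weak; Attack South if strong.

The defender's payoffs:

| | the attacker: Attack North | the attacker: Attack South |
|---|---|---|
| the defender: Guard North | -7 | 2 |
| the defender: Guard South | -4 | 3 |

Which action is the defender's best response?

Guard South

E[Guard North] = 7/10·(-7) + 3/10·(2) = -43/10
E[Guard South] = 7/10·(-4) + 3/10·(3) = -19/10
Best response: Guard South (-19/10 is the largest).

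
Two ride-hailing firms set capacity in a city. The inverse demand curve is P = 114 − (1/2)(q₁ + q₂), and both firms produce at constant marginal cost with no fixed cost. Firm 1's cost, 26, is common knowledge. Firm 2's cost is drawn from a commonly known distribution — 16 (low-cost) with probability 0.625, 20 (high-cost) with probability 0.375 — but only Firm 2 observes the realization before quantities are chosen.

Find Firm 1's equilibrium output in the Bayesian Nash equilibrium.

Firm 2 with cost c maximizes (114 − (1/2)(q₁+q₂) − c)·q₂, giving q₂(c) = (114 − c − (1/2)q₁).
E[c₂] = 0.625·16 + 0.375·20 = 17.5
Firm 1's FOC against E[q₂] yields q₁ = (114 − 2·26 + E[c₂])/(3/2) = (114 − 52 + 17.5)/(3/2) = 53.

53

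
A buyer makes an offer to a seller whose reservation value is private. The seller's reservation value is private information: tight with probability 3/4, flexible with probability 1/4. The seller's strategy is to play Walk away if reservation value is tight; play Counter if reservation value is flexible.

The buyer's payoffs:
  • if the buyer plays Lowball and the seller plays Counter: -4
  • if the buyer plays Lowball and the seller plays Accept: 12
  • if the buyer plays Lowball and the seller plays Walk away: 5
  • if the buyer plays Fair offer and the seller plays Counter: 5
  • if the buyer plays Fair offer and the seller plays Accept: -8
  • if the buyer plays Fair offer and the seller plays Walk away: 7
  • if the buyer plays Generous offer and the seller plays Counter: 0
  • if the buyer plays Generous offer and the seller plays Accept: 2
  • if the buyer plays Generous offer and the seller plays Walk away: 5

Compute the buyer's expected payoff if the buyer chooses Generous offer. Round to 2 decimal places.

Take the expectation over the seller's reservation value, weighting each type's action by its prior probability.
E[Generous offer] = 3/4·5 + 1/4·0 = 15/4 + 0 = 15/4

3.75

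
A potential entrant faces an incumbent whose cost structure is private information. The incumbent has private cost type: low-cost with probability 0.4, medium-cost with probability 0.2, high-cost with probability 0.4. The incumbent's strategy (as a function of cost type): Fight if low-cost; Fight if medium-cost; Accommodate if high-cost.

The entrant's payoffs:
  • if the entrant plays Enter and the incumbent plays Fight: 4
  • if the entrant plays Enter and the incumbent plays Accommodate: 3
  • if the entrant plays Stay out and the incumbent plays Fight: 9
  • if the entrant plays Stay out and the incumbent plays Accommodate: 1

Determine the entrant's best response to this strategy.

E[Enter] = 0.4·(4) + 0.2·(4) + 0.4·(3) = 3.6
E[Stay out] = 0.4·(9) + 0.2·(9) + 0.4·(1) = 5.8
Best response: Stay out (5.8 is the largest).

Stay out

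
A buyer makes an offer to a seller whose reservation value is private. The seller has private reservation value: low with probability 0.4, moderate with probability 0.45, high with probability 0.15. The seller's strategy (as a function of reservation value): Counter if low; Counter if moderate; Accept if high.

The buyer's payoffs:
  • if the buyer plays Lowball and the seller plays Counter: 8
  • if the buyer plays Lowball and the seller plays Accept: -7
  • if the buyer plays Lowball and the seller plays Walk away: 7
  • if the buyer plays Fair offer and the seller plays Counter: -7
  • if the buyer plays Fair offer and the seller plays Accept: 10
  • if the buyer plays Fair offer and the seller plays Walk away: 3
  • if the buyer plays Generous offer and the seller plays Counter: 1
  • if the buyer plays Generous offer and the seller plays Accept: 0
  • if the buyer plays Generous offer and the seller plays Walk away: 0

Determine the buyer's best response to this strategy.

Compute the buyer's expected payoff for each action, taking the expectation over the seller's type.
E[Lowball] = 0.4·(8) + 0.45·(8) + 0.15·(-7) = 5.75
E[Fair offer] = 0.4·(-7) + 0.45·(-7) + 0.15·(10) = -4.45
E[Generous offer] = 0.4·(1) + 0.45·(1) + 0.15·(0) = 0.85
Best response: Lowball (5.75 is the largest).

Lowball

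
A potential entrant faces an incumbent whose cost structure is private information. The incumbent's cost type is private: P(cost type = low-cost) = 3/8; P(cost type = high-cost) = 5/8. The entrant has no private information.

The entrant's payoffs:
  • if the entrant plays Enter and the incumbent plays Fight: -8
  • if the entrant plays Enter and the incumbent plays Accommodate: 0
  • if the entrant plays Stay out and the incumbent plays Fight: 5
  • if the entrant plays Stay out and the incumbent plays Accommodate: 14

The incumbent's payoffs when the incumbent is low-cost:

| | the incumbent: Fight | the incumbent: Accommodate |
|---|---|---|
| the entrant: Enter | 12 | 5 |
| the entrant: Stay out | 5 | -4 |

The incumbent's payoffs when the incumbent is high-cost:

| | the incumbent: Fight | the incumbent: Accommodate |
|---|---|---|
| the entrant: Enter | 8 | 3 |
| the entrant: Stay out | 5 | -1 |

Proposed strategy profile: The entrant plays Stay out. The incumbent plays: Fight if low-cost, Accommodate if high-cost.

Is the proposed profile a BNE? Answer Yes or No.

The entrant plays Stay out: E[Stay out] = 3/8·(5) + 5/8·(14) = 85/8; E[Enter] = -3. Best-responding. ✓
The incumbent (cost type low-cost), facing Stay out: Fight gives 5, Accommodate gives -4. Proposed Fight is best. ✓
The incumbent (cost type high-cost), facing Stay out: Fight gives 5, Accommodate gives -1. Proposed Accommodate is not best — profitable deviation exists. ✗

No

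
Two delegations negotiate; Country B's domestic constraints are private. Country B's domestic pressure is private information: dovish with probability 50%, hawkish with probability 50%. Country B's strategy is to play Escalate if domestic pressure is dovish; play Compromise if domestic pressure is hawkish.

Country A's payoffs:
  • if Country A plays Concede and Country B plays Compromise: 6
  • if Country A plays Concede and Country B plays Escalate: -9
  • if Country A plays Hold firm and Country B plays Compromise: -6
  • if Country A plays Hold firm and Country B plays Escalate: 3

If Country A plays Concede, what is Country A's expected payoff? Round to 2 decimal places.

E[Concede] = 0.5·(-9) + 0.5·6 = (-4.5) + 3 = -1.5

-1.50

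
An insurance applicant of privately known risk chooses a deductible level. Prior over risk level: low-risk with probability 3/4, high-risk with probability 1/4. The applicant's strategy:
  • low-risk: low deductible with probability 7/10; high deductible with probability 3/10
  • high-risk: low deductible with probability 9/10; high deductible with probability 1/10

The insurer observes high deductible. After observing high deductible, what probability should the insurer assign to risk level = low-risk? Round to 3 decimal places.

0.900

Apply Bayes' rule using the sender's strategy as the likelihood.
P(high deductible) = (3/4)·(3/10) + (1/4)·(1/10) = 1/4
P(low-risk | high deductible) = ((3/4)·(3/10)) / (1/4) = (9/40) / (1/4) = 9/10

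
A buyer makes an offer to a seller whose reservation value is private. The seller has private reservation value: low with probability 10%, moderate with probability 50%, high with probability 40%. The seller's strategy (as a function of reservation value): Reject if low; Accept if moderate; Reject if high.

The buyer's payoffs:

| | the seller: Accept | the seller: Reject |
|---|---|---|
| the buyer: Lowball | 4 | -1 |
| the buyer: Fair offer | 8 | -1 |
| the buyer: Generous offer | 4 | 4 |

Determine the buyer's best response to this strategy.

Generous offer

E[Lowball] = 0.1·(-1) + 0.5·(4) + 0.4·(-1) = 1.5
E[Fair offer] = 0.1·(-1) + 0.5·(8) + 0.4·(-1) = 3.5
E[Generous offer] = 0.1·(4) + 0.5·(4) + 0.4·(4) = 4
Best response: Generous offer (4 is the largest).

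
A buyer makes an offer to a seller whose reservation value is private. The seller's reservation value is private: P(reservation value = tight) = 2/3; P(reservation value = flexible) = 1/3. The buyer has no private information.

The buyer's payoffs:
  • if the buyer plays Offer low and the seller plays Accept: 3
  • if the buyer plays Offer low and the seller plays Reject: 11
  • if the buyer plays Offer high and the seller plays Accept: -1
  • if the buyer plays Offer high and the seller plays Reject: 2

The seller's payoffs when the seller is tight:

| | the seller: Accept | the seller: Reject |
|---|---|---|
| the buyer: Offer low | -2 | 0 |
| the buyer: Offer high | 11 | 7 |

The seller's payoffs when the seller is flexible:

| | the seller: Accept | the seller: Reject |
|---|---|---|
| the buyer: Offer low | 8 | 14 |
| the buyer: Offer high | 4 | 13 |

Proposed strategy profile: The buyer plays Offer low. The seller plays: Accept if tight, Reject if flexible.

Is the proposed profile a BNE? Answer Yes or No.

No

A profile is a BNE iff every type of every player is best-responding given beliefs about the other side.
The buyer plays Offer low: E[Offer low] = 2/3·(3) + 1/3·(11) = 17/3; E[Offer high] = 0. Best-responding. ✓
The seller (reservation value tight), facing Offer low: Accept gives -2, Reject gives 0. Proposed Accept is not best — profitable deviation exists. ✗
The seller (reservation value flexible), facing Offer low: Accept gives 8, Reject gives 14. Proposed Reject is best. ✓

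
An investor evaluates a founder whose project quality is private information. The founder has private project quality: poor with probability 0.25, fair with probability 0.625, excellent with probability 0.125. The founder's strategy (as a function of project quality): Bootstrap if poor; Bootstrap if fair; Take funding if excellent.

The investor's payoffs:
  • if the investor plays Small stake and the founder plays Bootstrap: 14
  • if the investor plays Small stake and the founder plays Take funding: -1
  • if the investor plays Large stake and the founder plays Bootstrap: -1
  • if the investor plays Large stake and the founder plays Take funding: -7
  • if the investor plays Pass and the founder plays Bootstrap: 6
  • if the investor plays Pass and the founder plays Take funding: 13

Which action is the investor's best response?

Compute the investor's expected payoff for each action, taking the expectation over the founder's type.
E[Small stake] = 0.25·(14) + 0.625·(14) + 0.125·(-1) = 12.125
E[Large stake] = 0.25·(-1) + 0.625·(-1) + 0.125·(-7) = -1.75
E[Pass] = 0.25·(6) + 0.625·(6) + 0.125·(13) = 6.875
Best response: Small stake (12.125 is the largest).

Small stake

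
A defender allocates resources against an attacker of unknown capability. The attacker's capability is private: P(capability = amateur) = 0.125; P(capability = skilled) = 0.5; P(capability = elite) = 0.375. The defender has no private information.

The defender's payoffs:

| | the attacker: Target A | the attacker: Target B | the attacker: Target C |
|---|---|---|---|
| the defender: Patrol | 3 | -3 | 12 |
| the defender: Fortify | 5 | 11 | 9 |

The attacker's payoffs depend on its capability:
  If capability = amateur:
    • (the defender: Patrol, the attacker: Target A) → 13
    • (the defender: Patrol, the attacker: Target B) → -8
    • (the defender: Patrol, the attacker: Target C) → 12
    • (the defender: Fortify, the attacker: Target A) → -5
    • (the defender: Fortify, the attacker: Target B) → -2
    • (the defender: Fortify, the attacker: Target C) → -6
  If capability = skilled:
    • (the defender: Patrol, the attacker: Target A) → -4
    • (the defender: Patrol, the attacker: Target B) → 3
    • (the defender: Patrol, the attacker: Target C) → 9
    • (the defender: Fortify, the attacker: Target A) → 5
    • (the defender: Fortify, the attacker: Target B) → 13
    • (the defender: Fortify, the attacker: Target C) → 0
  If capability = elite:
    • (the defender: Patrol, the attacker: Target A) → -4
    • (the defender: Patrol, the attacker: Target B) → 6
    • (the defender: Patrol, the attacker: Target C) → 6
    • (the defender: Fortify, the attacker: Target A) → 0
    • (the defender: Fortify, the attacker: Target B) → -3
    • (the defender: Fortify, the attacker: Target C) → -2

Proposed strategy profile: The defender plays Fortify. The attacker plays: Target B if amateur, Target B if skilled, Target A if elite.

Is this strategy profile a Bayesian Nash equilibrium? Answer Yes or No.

A profile is a BNE iff every type of every player is best-responding given beliefs about the other side.
The defender plays Fortify: E[Fortify] = 0.125·(11) + 0.5·(11) + 0.375·(5) = 8.75; E[Patrol] = -0.75. Best-responding. ✓
The attacker (capability amateur), facing Fortify: Target A gives -5, Target B gives -2, Target C gives -6. Proposed Target B is best. ✓
The attacker (capability skilled), facing Fortify: Target A gives 5, Target B gives 13, Target C gives 0. Proposed Target B is best. ✓
The attacker (capability elite), facing Fortify: Target A gives 0, Target B gives -3, Target C gives -2. Proposed Target A is best. ✓

Yes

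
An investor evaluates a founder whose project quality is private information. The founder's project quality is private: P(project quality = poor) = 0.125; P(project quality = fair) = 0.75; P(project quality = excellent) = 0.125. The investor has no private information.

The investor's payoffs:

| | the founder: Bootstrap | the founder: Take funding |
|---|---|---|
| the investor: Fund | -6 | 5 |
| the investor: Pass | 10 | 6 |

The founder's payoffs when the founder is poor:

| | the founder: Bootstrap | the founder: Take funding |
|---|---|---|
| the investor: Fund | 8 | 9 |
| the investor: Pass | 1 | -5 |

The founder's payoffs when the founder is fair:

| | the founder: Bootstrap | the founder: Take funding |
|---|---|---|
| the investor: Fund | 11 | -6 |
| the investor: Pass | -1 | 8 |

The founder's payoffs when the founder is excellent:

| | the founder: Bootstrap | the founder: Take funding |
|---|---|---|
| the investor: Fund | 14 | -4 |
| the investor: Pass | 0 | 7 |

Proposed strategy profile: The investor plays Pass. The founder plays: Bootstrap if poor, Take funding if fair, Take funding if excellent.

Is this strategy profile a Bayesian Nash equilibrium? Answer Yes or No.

Yes

The investor plays Pass: E[Pass] = 0.125·(10) + 0.75·(6) + 0.125·(6) = 6.5; E[Fund] = 3.625. Best-responding. ✓
The founder (project quality poor), facing Pass: Bootstrap gives 1, Take funding gives -5. Proposed Bootstrap is best. ✓
The founder (project quality fair), facing Pass: Bootstrap gives -1, Take funding gives 8. Proposed Take funding is best. ✓
The founder (project quality excellent), facing Pass: Bootstrap gives 0, Take funding gives 7. Proposed Take funding is best. ✓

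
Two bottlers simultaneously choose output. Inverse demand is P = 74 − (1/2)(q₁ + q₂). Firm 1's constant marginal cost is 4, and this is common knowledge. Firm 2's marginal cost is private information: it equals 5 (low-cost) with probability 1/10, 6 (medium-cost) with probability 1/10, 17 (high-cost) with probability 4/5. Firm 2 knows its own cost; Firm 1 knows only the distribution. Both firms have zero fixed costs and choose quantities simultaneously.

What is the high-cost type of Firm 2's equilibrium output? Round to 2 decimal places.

Type-c best response for Firm 2: q₂(c) = (74 − c) − q₁/2.
Firm 1 maximizes expected profit; its first-order condition is 74 − q₁ − (1/2)E[q₂] − 4 = 0.
Substituting E[q₂] and solving: E[c₂] = 14.7, so q₁ = (74 − 2·4 + 14.7)/(3/2) = 53.8.
q₂(high-cost) = (74 − 17 − (1/2)·53.8) = 30.1.

30.10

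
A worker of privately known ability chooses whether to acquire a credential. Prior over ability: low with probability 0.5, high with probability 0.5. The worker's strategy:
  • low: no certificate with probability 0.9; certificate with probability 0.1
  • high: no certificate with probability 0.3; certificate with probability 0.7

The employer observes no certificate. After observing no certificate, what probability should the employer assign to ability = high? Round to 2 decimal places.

Apply Bayes' rule using the sender's strategy as the likelihood.
P(no certificate) = 0.5·0.9 + 0.5·0.3 = 0.6
P(high | no certificate) = (0.5·0.3) / 0.6 = 0.15 / 0.6 = 0.25

0.25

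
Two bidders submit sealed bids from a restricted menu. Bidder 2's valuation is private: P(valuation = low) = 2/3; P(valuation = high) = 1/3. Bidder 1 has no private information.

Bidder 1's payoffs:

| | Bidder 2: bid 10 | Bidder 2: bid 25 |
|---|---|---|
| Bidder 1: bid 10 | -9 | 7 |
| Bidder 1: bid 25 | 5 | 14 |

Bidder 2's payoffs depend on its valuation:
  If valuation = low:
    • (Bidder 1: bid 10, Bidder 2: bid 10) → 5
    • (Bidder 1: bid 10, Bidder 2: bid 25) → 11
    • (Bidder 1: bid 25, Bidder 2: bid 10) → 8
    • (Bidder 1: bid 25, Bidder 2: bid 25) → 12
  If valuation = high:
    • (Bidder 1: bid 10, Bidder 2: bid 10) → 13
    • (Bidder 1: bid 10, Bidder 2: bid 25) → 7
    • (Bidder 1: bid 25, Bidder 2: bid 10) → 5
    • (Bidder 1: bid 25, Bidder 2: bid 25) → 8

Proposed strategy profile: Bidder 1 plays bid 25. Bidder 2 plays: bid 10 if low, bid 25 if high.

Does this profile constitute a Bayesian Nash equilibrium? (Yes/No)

No

Bidder 1 plays bid 25: E[bid 25] = 2/3·(5) + 1/3·(14) = 8; E[bid 10] = -11/3. Best-responding. ✓
Bidder 2 (valuation low), facing bid 25: bid 10 gives 8, bid 25 gives 12. Proposed bid 10 is not best — profitable deviation exists. ✗
Bidder 2 (valuation high), facing bid 25: bid 10 gives 5, bid 25 gives 8. Proposed bid 25 is best. ✓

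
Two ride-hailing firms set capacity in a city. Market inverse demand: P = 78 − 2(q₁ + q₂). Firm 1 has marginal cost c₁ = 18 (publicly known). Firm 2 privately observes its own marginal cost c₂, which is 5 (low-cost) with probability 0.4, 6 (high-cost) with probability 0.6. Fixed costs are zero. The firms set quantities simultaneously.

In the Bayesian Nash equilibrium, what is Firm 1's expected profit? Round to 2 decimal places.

125.88

Firm 2 with cost c maximizes (78 − 2(q₁+q₂) − c)·q₂, giving q₂(c) = (78 − c − 2q₁)/4.
E[c₂] = 0.4·5 + 0.6·6 = 5.6
Firm 1's FOC against E[q₂] yields q₁ = (78 − 2·18 + E[c₂])/6 = (78 − 36 + 5.6)/6 = 7.93333.
E[P] = 78 − 2·(q₁ + E[q₂]) = 33.8667; Firm 1's expected profit = (E[P] − 18)·q₁ = (33.8667 − 18)·7.93333 = 125.876.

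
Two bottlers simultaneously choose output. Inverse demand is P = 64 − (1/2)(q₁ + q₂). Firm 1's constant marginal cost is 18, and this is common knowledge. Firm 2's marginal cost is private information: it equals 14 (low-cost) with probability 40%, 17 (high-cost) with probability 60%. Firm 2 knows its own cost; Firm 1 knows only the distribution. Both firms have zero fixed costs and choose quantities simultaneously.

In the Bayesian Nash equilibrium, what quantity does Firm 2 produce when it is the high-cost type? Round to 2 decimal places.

Each type of Firm 2 best-responds to q₁; Firm 1 best-responds to the expected q₂ over Firm 2's types.
Firm 2 with cost c maximizes (64 − (1/2)(q₁+q₂) − c)·q₂, giving q₂(c) = (64 − c − (1/2)q₁).
E[c₂] = 0.4·14 + 0.6·17 = 15.8
Firm 1's FOC against E[q₂] yields q₁ = (64 − 2·18 + E[c₂])/(3/2) = (64 − 36 + 15.8)/(3/2) = 29.2.
q₂(high-cost) = (64 − 17 − (1/2)·29.2) = 32.4.

32.40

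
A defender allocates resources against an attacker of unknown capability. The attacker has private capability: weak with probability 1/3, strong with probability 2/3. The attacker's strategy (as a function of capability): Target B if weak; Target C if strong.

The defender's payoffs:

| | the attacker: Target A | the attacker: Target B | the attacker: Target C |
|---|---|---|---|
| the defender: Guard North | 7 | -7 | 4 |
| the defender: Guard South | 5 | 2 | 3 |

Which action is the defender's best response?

E[Guard North] = 1/3·(-7) + 2/3·(4) = 1/3
E[Guard South] = 1/3·(2) + 2/3·(3) = 8/3
Best response: Guard South (8/3 is the largest).

Guard South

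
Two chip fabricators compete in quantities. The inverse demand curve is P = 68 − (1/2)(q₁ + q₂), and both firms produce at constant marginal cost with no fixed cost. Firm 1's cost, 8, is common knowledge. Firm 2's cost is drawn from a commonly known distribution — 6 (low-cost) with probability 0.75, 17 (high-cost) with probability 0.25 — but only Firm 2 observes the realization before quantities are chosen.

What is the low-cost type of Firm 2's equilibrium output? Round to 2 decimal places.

41.75

Firm 2 with cost c maximizes (68 − (1/2)(q₁+q₂) − c)·q₂, giving q₂(c) = (68 − c − (1/2)q₁).
E[c₂] = 0.75·6 + 0.25·17 = 8.75
Firm 1's FOC against E[q₂] yields q₁ = (68 − 2·8 + E[c₂])/(3/2) = (68 − 16 + 8.75)/(3/2) = 40.5.
q₂(low-cost) = (68 − 6 − (1/2)·40.5) = 41.75.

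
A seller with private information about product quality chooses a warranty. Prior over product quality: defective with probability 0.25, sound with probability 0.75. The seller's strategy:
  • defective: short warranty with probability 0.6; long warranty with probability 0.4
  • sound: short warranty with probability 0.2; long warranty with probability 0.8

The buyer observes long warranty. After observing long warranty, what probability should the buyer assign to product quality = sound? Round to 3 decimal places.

0.857

P(long warranty) = 0.25·0.4 + 0.75·0.8 = 0.7
P(sound | long warranty) = (0.75·0.8) / 0.7 = 0.6 / 0.7 = 0.857143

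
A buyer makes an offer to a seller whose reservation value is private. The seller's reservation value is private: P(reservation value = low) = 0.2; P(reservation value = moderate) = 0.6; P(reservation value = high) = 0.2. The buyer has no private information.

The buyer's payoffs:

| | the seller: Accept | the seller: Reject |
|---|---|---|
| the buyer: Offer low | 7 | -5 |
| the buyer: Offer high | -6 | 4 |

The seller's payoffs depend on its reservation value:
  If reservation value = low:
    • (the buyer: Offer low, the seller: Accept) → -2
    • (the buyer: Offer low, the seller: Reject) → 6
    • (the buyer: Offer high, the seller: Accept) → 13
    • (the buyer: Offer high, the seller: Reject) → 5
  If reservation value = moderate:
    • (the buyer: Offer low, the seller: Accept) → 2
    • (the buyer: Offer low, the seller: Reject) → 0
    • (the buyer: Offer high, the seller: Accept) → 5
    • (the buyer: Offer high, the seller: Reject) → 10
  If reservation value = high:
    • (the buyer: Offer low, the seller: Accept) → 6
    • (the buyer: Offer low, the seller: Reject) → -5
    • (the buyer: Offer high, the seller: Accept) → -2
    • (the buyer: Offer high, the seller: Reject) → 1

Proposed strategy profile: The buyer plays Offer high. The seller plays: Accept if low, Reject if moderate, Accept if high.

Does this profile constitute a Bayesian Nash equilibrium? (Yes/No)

No

The buyer plays Offer high: E[Offer high] = 0.2·(-6) + 0.6·(4) + 0.2·(-6) = 0; E[Offer low] = -0.2. Best-responding. ✓
The seller (reservation value low), facing Offer high: Accept gives 13, Reject gives 5. Proposed Accept is best. ✓
The seller (reservation value moderate), facing Offer high: Accept gives 5, Reject gives 10. Proposed Reject is best. ✓
The seller (reservation value high), facing Offer high: Accept gives -2, Reject gives 1. Proposed Accept is not best — profitable deviation exists. ✗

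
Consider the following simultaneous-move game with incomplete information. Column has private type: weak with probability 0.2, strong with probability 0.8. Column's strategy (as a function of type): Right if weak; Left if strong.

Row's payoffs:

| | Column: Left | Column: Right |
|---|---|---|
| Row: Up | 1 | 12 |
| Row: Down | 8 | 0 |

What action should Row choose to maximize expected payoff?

Down

E[Up] = 0.2·(12) + 0.8·(1) = 3.2
E[Down] = 0.2·(0) + 0.8·(8) = 6.4
Best response: Down (6.4 is the largest).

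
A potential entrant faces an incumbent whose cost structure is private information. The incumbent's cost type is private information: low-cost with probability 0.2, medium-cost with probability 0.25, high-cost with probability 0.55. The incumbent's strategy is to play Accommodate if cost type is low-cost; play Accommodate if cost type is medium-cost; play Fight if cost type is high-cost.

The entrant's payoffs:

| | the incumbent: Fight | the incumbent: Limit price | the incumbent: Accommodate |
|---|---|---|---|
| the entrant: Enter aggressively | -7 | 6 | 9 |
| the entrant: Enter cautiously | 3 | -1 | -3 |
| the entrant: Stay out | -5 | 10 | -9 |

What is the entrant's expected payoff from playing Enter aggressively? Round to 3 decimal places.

0.200

Take the expectation over the incumbent's cost type, weighting each type's action by its prior probability.
E[Enter aggressively] = 0.2·9 + 0.25·9 + 0.55·(-7) = 1.8 + 2.25 + (-3.85) = 0.2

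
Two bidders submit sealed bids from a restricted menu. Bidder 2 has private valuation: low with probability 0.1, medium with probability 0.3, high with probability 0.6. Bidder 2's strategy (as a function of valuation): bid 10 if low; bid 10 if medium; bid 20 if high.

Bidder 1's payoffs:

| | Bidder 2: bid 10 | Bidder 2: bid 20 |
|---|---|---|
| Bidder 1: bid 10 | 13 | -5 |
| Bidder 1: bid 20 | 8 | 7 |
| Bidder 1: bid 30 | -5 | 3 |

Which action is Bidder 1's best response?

E[bid 10] = 0.1·(13) + 0.3·(13) + 0.6·(-5) = 2.2
E[bid 20] = 0.1·(8) + 0.3·(8) + 0.6·(7) = 7.4
E[bid 30] = 0.1·(-5) + 0.3·(-5) + 0.6·(3) = -0.2
Best response: bid 20 (7.4 is the largest).

bid 20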